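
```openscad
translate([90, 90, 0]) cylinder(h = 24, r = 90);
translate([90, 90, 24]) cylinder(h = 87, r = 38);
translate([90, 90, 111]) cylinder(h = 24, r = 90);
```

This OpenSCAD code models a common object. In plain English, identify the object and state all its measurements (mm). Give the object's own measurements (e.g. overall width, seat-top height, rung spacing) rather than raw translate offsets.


A spool: two coaxial disc flanges of radius 90 mm and thickness 24 mm, joined by a core cylinder of radius 38 mm and height 87 mm. The lower flange rests on z = 0 and the three cylinders share a vertical axis.


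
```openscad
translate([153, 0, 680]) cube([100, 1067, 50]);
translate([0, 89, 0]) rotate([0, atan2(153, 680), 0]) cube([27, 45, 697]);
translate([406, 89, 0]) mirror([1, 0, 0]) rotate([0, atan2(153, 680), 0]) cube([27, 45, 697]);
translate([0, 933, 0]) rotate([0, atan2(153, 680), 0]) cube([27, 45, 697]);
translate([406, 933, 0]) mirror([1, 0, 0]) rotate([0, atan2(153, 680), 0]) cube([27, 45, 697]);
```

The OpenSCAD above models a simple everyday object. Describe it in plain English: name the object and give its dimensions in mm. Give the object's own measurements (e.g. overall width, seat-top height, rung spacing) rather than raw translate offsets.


A sawhorse. A 100×1067×50 mm beam (x, y, z) sits on two A-frame leg pairs. Each pair is two raked legs of 27×45 mm section (45 mm along y) splaying symmetrically in x. Each leg rises 680 mm vertically over 153 mm of horizontal reach and is 697 mm long along its own axis. Every leg's outer bottom edge rests on the floor and its outer top edge meets a bottom edge of the beam — the left legs (tilting toward +x) meet the beam's −x bottom edge, the right legs (their mirror images, tilting toward −x) meet its +x bottom edge — so the leg tops tuck under the beam, the beam's underside is 680 mm above the floor, and the feet are 406 mm apart outside-to-outside with the beam centred between them. The two leg pairs are set in 89 mm from either end of the beam.


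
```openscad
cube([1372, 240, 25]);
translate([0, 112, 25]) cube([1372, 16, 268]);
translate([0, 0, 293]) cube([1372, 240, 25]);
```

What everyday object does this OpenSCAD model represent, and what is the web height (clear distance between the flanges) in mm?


An I-beam. The web height is 268 mm.

Two wide flanges with a thin centred web — an I-beam. Overall 318 mm minus two 25 mm flanges gives a web of 318 − 2·25 = 268 mm.


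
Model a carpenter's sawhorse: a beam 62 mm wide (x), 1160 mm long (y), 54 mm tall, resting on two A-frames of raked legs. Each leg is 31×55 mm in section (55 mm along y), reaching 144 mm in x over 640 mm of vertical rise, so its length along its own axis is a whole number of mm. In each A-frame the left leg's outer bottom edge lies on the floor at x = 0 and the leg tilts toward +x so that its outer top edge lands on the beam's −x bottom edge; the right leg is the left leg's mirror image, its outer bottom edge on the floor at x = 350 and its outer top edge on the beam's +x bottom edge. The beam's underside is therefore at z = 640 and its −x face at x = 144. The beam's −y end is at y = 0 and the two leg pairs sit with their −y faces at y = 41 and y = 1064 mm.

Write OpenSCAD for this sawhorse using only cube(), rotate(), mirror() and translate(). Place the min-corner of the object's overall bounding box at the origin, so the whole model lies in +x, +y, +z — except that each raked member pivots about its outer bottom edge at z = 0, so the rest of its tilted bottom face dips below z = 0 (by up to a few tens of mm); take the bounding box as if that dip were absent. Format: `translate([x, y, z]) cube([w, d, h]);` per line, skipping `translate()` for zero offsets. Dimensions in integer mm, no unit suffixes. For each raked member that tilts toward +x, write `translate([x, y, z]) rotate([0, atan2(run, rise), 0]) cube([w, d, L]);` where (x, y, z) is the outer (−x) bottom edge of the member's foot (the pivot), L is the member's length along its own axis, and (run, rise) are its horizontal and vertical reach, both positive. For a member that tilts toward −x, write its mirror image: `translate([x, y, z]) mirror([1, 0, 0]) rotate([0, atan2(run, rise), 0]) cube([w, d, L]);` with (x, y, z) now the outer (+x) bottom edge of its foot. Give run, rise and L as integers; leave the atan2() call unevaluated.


// leg length = √(144² + 640²) = 656
// right-leg outer foot x = 2·144 + 62 = 350
// beam min-corner = (144, 0, 640)
translate([144, 0, 640]) cube([62, 1160, 54]);
translate([0, 41, 0]) rotate([0, atan2(144, 640), 0]) cube([31, 55, 656]);
translate([350, 41, 0]) mirror([1, 0, 0]) rotate([0, atan2(144, 640), 0]) cube([31, 55, 656]);
translate([0, 1064, 0]) rotate([0, atan2(144, 640), 0]) cube([31, 55, 656]);
translate([350, 1064, 0]) mirror([1, 0, 0]) rotate([0, atan2(144, 640), 0]) cube([31, 55, 656]);


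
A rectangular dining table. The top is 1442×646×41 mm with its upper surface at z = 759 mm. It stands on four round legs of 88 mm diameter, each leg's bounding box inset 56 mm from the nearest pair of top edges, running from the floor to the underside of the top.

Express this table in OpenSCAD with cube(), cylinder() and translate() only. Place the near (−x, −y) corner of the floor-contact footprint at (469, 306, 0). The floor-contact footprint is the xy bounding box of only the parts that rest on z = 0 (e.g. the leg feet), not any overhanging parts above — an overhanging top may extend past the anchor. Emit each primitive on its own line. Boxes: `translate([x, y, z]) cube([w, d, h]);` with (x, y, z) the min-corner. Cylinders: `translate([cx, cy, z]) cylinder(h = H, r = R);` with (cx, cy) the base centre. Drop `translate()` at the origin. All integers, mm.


// leg_h = 759 - 41 = 718
translate([413, 250, 718]) cube([1442, 646, 41]);
translate([513, 350, 0]) cylinder(h = 718, r = 44);
translate([1755, 350, 0]) cylinder(h = 718, r = 44);
translate([513, 796, 0]) cylinder(h = 718, r = 44);
translate([1755, 796, 0]) cylinder(h = 718, r = 44);


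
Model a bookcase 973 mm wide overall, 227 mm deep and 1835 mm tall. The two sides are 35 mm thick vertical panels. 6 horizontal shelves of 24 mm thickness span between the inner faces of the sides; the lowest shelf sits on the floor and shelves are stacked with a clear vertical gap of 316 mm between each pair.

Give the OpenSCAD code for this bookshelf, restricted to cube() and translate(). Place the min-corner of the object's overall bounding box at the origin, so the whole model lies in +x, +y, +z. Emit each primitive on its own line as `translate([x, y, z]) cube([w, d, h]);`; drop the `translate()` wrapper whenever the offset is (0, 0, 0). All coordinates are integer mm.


cube([35, 227, 1835]);
translate([938, 0, 0]) cube([35, 227, 1835]);
translate([35, 0, 0]) cube([903, 227, 24]);
translate([35, 0, 340]) cube([903, 227, 24]);
translate([35, 0, 680]) cube([903, 227, 24]);
translate([35, 0, 1020]) cube([903, 227, 24]);
translate([35, 0, 1360]) cube([903, 227, 24]);
translate([35, 0, 1700]) cube([903, 227, 24]);


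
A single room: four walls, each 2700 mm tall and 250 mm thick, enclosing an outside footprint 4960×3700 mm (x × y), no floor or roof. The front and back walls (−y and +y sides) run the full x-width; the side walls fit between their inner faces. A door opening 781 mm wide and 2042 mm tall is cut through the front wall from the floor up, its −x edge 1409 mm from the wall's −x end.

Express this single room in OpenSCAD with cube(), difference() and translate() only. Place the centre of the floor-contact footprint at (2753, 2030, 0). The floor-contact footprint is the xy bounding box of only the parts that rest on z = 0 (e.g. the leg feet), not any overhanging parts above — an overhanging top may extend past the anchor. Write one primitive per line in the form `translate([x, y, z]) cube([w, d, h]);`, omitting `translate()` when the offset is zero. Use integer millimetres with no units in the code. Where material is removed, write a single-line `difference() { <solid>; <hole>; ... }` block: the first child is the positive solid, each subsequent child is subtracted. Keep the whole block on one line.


difference() { translate([273, 180, 0]) cube([4960, 250, 2700]); translate([1682, 180, 0]) cube([781, 250, 2042]); }
translate([273, 3630, 0]) cube([4960, 250, 2700]);
translate([273, 430, 0]) cube([250, 3200, 2700]);
translate([4983, 430, 0]) cube([250, 3200, 2700]);


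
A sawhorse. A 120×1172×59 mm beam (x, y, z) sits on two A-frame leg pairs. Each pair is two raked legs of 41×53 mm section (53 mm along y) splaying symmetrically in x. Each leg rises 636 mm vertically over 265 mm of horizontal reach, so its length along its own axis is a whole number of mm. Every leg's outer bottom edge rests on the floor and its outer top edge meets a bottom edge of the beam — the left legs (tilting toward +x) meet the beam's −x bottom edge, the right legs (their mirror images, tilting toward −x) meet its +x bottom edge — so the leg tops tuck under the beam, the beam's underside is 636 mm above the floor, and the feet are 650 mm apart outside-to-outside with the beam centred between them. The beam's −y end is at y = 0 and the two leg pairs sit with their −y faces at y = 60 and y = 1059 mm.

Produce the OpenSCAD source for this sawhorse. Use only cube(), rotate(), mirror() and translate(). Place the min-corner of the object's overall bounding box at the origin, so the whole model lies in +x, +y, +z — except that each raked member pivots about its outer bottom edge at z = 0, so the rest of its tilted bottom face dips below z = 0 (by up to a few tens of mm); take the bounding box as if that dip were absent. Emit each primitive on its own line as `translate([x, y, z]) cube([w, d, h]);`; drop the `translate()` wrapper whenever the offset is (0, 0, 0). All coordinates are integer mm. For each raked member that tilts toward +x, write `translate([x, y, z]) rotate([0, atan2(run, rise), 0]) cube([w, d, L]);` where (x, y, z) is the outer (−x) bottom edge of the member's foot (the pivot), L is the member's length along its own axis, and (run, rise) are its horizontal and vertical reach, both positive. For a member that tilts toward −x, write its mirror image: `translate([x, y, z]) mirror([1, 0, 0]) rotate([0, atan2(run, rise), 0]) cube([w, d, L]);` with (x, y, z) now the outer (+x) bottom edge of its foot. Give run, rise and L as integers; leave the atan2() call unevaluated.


// leg length = √(265² + 636²) = 689
// right-leg outer foot x = 2·265 + 120 = 650
// beam min-corner = (265, 0, 636)
translate([265, 0, 636]) cube([120, 1172, 59]);
translate([0, 60, 0]) rotate([0, atan2(265, 636), 0]) cube([41, 53, 689]);
translate([650, 60, 0]) mirror([1, 0, 0]) rotate([0, atan2(265, 636), 0]) cube([41, 53, 689]);
translate([0, 1059, 0]) rotate([0, atan2(265, 636), 0]) cube([41, 53, 689]);
translate([650, 1059, 0]) mirror([1, 0, 0]) rotate([0, atan2(265, 636), 0]) cube([41, 53, 689]);


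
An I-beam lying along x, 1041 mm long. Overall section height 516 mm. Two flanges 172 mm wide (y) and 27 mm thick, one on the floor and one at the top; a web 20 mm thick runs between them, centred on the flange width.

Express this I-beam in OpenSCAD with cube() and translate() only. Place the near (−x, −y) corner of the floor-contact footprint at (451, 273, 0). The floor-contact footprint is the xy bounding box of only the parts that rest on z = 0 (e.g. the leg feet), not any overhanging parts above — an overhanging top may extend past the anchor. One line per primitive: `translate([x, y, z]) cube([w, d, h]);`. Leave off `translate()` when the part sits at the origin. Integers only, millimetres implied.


translate([451, 273, 0]) cube([1041, 172, 27]);
translate([451, 349, 27]) cube([1041, 20, 462]);
translate([451, 273, 489]) cube([1041, 172, 27]);


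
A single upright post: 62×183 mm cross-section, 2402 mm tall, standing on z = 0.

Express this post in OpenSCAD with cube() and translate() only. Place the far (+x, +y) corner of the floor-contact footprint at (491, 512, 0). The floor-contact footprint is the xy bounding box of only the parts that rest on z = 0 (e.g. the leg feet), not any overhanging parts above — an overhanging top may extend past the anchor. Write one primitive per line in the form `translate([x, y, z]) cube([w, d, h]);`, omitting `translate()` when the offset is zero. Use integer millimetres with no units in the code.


translate([429, 329, 0]) cube([62, 183, 2402]);


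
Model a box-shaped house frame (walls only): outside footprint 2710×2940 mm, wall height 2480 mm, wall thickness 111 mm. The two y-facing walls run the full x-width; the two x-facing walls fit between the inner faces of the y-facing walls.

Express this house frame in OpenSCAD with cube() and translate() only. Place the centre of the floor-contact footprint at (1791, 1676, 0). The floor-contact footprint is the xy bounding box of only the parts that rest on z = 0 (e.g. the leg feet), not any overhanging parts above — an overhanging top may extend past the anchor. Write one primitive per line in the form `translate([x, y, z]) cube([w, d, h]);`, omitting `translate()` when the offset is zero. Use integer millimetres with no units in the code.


translate([436, 206, 0]) cube([2710, 111, 2480]);
translate([436, 3035, 0]) cube([2710, 111, 2480]);
translate([436, 317, 0]) cube([111, 2718, 2480]);
translate([3035, 317, 0]) cube([111, 2718, 2480]);


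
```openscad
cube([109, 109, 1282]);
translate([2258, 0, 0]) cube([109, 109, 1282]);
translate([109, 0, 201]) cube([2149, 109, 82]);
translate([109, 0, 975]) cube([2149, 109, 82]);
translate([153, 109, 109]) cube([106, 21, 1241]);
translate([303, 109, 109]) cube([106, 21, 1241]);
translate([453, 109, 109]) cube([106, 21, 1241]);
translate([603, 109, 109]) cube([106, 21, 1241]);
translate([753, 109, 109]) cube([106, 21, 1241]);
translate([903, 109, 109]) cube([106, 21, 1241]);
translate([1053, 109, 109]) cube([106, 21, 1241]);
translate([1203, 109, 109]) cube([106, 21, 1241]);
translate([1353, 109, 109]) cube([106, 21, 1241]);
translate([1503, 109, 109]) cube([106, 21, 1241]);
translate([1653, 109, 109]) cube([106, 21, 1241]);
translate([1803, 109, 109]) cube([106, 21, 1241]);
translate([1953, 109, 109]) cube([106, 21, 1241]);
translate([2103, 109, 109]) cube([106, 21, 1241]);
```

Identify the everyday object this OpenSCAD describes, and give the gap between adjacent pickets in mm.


A fence section. The picket gap is 44 mm.

Two posts, two rails, 14 pickets — a fence section. Span 2149 mm holds 14 pickets of 106 mm with 15 equal gaps: ⌊(2149 − 14·106) / 15⌋ = 44 mm.


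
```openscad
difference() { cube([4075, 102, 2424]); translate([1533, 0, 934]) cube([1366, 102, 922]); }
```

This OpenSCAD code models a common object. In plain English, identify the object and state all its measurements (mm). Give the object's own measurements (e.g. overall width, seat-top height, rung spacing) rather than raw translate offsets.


A wall 4075 mm long (x), 102 mm thick (y), 2424 mm tall, with a rectangular window opening cut through it. The opening is 1366 mm wide and 922 mm tall; its sill is at z = 934 mm and its near (−x) edge is 1533 mm from the wall's −x end. The opening passes through the full wall thickness.


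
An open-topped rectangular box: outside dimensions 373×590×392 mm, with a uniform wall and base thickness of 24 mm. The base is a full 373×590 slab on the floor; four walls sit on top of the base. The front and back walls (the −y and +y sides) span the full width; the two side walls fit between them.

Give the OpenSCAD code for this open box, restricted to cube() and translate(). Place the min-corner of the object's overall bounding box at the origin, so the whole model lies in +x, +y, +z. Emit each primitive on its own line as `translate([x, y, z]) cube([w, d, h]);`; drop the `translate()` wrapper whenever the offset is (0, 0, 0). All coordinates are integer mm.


cube([373, 590, 24]);
translate([0, 0, 24]) cube([373, 24, 368]);
translate([0, 566, 24]) cube([373, 24, 368]);
translate([0, 24, 24]) cube([24, 542, 368]);
translate([349, 24, 24]) cube([24, 542, 368]);


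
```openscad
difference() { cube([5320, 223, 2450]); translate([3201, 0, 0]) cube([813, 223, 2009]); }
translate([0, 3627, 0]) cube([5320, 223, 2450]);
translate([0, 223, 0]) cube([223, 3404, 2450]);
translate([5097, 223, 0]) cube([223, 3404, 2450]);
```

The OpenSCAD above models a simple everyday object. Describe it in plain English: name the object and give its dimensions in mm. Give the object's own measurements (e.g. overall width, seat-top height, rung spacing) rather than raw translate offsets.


A single room: four walls, each 2450 mm tall and 223 mm thick, enclosing an outside footprint 5320×3850 mm (x × y), no floor or roof. The front and back walls (−y and +y sides) run the full x-width; the side walls fit between their inner faces. A door opening 813 mm wide and 2009 mm tall is cut through the front wall from the floor up, its −x edge 3201 mm from the wall's −x end.


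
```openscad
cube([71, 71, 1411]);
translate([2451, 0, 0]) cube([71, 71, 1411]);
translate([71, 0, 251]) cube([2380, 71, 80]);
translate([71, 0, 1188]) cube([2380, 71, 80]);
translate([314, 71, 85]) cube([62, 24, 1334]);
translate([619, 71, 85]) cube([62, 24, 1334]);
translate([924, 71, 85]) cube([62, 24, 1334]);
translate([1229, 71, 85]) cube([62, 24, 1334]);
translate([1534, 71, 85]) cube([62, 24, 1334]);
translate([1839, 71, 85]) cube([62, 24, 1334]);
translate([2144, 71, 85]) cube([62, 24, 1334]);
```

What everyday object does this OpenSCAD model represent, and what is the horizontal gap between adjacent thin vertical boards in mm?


A fence section. The picket gap is 243 mm.

Two posts, two rails, 7 pickets — a fence section. Span 2380 mm holds 7 pickets of 62 mm with 8 equal gaps: ⌊(2380 − 7·62) / 8⌋ = 243 mm.


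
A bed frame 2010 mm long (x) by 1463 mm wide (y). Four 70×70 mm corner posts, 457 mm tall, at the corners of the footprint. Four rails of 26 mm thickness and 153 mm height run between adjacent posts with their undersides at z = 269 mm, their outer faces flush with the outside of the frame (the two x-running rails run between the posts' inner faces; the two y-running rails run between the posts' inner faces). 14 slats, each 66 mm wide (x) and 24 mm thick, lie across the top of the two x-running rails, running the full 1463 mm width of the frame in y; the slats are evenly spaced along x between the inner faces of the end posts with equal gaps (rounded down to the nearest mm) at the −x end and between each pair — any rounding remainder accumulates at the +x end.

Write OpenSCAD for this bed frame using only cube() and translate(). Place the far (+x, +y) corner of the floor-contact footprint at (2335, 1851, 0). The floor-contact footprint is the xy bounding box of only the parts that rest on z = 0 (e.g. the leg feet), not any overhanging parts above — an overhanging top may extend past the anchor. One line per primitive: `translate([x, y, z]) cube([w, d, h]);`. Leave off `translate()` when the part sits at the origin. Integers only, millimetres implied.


translate([325, 388, 0]) cube([70, 70, 457]);
translate([325, 1781, 0]) cube([70, 70, 457]);
translate([2265, 388, 0]) cube([70, 70, 457]);
translate([2265, 1781, 0]) cube([70, 70, 457]);
translate([395, 388, 269]) cube([1870, 26, 153]);
translate([395, 1825, 269]) cube([1870, 26, 153]);
translate([325, 458, 269]) cube([26, 1323, 153]);
translate([2309, 458, 269]) cube([26, 1323, 153]);
translate([458, 388, 422]) cube([66, 1463, 24]);
translate([587, 388, 422]) cube([66, 1463, 24]);
translate([716, 388, 422]) cube([66, 1463, 24]);
translate([845, 388, 422]) cube([66, 1463, 24]);
translate([974, 388, 422]) cube([66, 1463, 24]);
translate([1103, 388, 422]) cube([66, 1463, 24]);
translate([1232, 388, 422]) cube([66, 1463, 24]);
translate([1361, 388, 422]) cube([66, 1463, 24]);
translate([1490, 388, 422]) cube([66, 1463, 24]);
translate([1619, 388, 422]) cube([66, 1463, 24]);
translate([1748, 388, 422]) cube([66, 1463, 24]);
translate([1877, 388, 422]) cube([66, 1463, 24]);
translate([2006, 388, 422]) cube([66, 1463, 24]);
translate([2135, 388, 422]) cube([66, 1463, 24]);


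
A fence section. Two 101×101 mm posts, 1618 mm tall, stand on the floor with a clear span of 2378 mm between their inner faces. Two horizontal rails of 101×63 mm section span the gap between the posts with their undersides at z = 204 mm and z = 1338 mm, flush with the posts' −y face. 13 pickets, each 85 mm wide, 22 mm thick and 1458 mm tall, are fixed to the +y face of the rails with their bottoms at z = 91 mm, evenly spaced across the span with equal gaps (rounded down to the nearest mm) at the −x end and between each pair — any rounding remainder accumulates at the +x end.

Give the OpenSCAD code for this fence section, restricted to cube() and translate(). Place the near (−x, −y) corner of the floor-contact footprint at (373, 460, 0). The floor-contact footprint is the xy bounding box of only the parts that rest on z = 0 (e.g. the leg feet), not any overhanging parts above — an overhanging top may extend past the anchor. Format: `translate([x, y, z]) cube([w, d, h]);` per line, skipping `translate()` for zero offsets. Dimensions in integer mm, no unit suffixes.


translate([373, 460, 0]) cube([101, 101, 1618]);
translate([2852, 460, 0]) cube([101, 101, 1618]);
translate([474, 460, 204]) cube([2378, 101, 63]);
translate([474, 460, 1338]) cube([2378, 101, 63]);
translate([564, 561, 91]) cube([85, 22, 1458]);
translate([739, 561, 91]) cube([85, 22, 1458]);
translate([914, 561, 91]) cube([85, 22, 1458]);
translate([1089, 561, 91]) cube([85, 22, 1458]);
translate([1264, 561, 91]) cube([85, 22, 1458]);
translate([1439, 561, 91]) cube([85, 22, 1458]);
translate([1614, 561, 91]) cube([85, 22, 1458]);
translate([1789, 561, 91]) cube([85, 22, 1458]);
translate([1964, 561, 91]) cube([85, 22, 1458]);
translate([2139, 561, 91]) cube([85, 22, 1458]);
translate([2314, 561, 91]) cube([85, 22, 1458]);
translate([2489, 561, 91]) cube([85, 22, 1458]);
translate([2664, 561, 91]) cube([85, 22, 1458]);


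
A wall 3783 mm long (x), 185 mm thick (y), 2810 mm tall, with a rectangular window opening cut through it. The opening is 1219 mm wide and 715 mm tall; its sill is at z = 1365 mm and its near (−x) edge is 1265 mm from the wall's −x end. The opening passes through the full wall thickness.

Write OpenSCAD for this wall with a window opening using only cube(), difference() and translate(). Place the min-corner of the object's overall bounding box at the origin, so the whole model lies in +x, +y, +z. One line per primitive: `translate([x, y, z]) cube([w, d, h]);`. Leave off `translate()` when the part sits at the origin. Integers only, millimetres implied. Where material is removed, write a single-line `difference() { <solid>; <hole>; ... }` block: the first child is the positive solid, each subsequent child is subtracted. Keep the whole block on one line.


difference() { cube([3783, 185, 2810]); translate([1265, 0, 1365]) cube([1219, 185, 715]); }


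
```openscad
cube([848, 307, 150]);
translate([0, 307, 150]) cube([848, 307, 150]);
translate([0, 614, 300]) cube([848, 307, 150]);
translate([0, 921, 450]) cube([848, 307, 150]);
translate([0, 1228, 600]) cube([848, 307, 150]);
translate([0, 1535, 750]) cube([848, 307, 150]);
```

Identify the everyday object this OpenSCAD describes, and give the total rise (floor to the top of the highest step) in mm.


A staircase. The total rise is 900 mm.

6 identical blocks, each offset up and back from the previous — a staircase. Each step is 150 mm tall and there are 6 of them, so the total rise is 6 × 150 = 900 mm.


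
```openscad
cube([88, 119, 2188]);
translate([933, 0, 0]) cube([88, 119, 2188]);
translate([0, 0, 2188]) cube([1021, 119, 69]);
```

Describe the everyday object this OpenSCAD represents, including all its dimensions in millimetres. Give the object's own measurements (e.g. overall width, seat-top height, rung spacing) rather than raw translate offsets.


A door frame. The clear opening is 845 mm wide and 2188 mm high. Two 88 mm wide jambs, 119 mm deep, stand either side of the opening from the floor to the top of the opening. A 69 mm thick head sits across the top of both jambs, spanning the full outside width of the frame.


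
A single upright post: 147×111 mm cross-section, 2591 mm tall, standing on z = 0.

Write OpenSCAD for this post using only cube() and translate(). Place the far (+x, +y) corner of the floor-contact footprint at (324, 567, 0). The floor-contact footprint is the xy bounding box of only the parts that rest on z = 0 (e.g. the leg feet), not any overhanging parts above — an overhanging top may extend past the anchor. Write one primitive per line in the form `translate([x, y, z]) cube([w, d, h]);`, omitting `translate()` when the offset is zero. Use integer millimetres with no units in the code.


translate([177, 456, 0]) cube([147, 111, 2591]);


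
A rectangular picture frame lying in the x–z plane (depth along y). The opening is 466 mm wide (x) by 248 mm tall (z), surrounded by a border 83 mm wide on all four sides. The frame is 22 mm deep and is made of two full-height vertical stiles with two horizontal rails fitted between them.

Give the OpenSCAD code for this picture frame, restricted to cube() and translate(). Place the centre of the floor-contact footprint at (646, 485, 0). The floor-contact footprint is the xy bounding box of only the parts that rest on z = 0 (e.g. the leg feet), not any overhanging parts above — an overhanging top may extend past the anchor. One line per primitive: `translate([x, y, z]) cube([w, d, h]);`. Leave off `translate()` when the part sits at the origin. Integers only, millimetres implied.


translate([330, 474, 0]) cube([83, 22, 414]);
translate([879, 474, 0]) cube([83, 22, 414]);
translate([413, 474, 0]) cube([466, 22, 83]);
translate([413, 474, 331]) cube([466, 22, 83]);


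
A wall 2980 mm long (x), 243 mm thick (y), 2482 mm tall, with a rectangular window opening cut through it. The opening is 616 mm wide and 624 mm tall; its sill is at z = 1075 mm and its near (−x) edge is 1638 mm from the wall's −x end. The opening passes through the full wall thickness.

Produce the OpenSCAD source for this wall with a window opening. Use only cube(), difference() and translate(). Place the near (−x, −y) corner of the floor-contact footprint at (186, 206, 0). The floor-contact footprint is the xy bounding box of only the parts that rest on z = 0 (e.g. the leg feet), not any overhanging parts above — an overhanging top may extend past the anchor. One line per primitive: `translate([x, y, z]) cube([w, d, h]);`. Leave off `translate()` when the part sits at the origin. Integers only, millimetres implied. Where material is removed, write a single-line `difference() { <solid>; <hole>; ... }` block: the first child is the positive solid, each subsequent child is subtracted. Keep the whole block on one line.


difference() { translate([186, 206, 0]) cube([2980, 243, 2482]); translate([1824, 206, 1075]) cube([616, 243, 624]); }


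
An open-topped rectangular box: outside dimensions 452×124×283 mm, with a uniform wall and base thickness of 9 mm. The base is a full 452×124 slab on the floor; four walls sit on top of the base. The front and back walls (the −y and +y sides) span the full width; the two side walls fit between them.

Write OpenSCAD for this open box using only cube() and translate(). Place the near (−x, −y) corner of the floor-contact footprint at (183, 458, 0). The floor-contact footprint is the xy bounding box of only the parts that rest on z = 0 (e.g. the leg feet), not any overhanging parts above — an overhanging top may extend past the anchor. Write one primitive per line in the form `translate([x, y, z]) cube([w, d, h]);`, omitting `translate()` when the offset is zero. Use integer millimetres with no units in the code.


translate([183, 458, 0]) cube([452, 124, 9]);
translate([183, 458, 9]) cube([452, 9, 274]);
translate([183, 573, 9]) cube([452, 9, 274]);
translate([183, 467, 9]) cube([9, 106, 274]);
translate([626, 467, 9]) cube([9, 106, 274]);


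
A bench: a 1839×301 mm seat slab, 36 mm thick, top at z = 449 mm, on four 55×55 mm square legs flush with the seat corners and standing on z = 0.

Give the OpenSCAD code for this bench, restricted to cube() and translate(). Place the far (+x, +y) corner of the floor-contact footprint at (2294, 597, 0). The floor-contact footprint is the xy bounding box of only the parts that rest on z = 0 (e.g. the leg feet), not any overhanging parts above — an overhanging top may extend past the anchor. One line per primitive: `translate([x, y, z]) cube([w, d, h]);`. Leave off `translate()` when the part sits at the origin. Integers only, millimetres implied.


translate([455, 296, 413]) cube([1839, 301, 36]);
translate([455, 296, 0]) cube([55, 55, 413]);
translate([455, 542, 0]) cube([55, 55, 413]);
translate([2239, 296, 0]) cube([55, 55, 413]);
translate([2239, 542, 0]) cube([55, 55, 413]);


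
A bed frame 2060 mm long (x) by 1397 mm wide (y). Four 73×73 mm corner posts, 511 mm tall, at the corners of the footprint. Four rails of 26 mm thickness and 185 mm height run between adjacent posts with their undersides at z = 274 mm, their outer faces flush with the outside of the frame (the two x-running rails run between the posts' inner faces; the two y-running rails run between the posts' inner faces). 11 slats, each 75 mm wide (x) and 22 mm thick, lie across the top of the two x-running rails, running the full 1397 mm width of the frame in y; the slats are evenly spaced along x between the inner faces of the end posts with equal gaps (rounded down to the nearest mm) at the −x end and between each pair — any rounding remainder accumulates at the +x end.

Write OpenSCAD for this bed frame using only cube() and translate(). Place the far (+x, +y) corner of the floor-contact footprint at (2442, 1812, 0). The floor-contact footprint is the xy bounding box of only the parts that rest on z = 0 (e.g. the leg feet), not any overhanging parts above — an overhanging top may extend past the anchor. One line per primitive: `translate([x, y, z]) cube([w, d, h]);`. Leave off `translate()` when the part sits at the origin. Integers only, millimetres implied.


// slat z = rail_z + rail_h = 274 + 185 = 459
// slat gap = ⌊(1914 − 11·75) / 12⌋ = 90
translate([382, 415, 0]) cube([73, 73, 511]);
translate([382, 1739, 0]) cube([73, 73, 511]);
translate([2369, 415, 0]) cube([73, 73, 511]);
translate([2369, 1739, 0]) cube([73, 73, 511]);
translate([455, 415, 274]) cube([1914, 26, 185]);
translate([455, 1786, 274]) cube([1914, 26, 185]);
translate([382, 488, 274]) cube([26, 1251, 185]);
translate([2416, 488, 274]) cube([26, 1251, 185]);
translate([545, 415, 459]) cube([75, 1397, 22]);
translate([710, 415, 459]) cube([75, 1397, 22]);
translate([875, 415, 459]) cube([75, 1397, 22]);
translate([1040, 415, 459]) cube([75, 1397, 22]);
translate([1205, 415, 459]) cube([75, 1397, 22]);
translate([1370, 415, 459]) cube([75, 1397, 22]);
translate([1535, 415, 459]) cube([75, 1397, 22]);
translate([1700, 415, 459]) cube([75, 1397, 22]);
translate([1865, 415, 459]) cube([75, 1397, 22]);
translate([2030, 415, 459]) cube([75, 1397, 22]);
translate([2195, 415, 459]) cube([75, 1397, 22]);


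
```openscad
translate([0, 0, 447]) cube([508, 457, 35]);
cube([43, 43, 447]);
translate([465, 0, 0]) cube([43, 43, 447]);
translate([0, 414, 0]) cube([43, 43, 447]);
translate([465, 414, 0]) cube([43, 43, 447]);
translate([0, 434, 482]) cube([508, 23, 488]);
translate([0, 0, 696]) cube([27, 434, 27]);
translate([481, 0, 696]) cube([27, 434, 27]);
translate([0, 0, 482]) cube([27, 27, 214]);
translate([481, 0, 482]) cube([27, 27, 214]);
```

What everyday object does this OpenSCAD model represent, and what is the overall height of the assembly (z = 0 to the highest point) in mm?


A chair. The overall height is 970 mm.

A slab on four corner posts with a tall panel at the back — a chair. The seat slab sits at z = 447 with thickness 35, and the 488 mm backrest starts at the seat top, so the overall height is 447 + 35 + 488 = 970 mm.


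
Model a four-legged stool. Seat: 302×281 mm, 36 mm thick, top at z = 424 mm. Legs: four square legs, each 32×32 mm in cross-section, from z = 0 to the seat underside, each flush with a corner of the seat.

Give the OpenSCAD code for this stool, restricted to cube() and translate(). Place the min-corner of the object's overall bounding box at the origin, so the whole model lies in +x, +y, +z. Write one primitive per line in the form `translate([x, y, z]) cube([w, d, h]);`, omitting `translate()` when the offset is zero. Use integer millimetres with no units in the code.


// leg_h = 424 - 36 = 388
translate([0, 0, 388]) cube([302, 281, 36]);
cube([32, 32, 388]);
translate([270, 0, 0]) cube([32, 32, 388]);
translate([0, 249, 0]) cube([32, 32, 388]);
translate([270, 249, 0]) cube([32, 32, 388]);


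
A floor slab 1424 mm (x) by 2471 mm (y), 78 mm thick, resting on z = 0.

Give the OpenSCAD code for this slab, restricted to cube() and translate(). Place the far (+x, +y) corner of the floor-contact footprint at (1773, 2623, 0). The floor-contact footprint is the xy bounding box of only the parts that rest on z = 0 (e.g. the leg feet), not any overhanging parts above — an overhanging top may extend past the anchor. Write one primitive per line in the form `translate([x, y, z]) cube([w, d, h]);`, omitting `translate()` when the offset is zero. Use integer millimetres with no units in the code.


translate([349, 152, 0]) cube([1424, 2471, 78]);


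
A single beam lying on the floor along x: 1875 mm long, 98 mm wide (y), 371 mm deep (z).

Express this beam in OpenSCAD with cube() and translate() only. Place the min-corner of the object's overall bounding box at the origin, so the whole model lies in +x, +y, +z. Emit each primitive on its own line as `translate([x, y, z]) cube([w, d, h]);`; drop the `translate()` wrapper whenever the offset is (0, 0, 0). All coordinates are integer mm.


cube([1875, 98, 371]);


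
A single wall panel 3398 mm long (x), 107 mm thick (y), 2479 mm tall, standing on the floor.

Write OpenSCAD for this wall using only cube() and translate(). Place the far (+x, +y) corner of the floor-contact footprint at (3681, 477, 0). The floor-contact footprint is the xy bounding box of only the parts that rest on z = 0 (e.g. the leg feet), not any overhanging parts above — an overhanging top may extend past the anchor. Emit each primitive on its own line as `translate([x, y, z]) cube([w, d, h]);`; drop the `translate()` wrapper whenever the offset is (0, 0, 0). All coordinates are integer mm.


translate([283, 370, 0]) cube([3398, 107, 2479]);


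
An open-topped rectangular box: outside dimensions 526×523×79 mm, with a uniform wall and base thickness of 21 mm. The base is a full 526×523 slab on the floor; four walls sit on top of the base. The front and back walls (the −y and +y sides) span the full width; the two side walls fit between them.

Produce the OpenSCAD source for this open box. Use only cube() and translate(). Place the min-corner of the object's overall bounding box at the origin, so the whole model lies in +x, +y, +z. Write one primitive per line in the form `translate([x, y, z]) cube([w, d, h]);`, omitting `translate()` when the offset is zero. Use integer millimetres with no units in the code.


cube([526, 523, 21]);
translate([0, 0, 21]) cube([526, 21, 58]);
translate([0, 502, 21]) cube([526, 21, 58]);
translate([0, 21, 21]) cube([21, 481, 58]);
translate([505, 21, 21]) cube([21, 481, 58]);


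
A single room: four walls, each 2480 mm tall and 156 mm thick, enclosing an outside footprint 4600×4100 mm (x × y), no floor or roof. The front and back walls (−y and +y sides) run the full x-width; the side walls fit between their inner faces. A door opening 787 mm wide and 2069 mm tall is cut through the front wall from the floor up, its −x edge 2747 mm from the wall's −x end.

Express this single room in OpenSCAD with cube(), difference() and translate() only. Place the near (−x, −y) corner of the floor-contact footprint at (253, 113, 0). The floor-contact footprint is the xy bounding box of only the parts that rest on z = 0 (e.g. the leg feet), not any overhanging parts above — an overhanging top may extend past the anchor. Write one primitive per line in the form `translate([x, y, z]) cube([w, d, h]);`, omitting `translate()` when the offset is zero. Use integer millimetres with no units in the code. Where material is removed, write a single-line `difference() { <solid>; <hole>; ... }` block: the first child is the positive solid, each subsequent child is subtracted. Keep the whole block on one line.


difference() { translate([253, 113, 0]) cube([4600, 156, 2480]); translate([3000, 113, 0]) cube([787, 156, 2069]); }
translate([253, 4057, 0]) cube([4600, 156, 2480]);
translate([253, 269, 0]) cube([156, 3788, 2480]);
translate([4697, 269, 0]) cube([156, 3788, 2480]);


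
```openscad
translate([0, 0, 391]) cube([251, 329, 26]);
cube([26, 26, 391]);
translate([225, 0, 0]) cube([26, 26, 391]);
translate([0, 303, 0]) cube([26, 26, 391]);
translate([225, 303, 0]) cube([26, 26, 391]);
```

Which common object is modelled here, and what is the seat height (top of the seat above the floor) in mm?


A stool. The seat height is 417 mm.

A 251×329×26 slab at z = 391 on four corner posts — a stool. The seat top is 391 + 26 = 417 mm.


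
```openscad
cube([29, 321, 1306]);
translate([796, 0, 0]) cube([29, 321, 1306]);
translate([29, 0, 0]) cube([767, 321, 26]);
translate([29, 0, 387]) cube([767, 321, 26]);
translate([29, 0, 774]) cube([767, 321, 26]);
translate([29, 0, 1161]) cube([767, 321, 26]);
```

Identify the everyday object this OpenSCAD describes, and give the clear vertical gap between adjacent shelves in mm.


A bookshelf. The clear shelf gap is 361 mm.

Two tall side panels with 4 horizontal boards between them — a bookshelf. The first two shelf undersides are at z = 0 and z = 387; with shelf thickness 26, the clear gap is 387 − 0 − 26 = 361 mm.


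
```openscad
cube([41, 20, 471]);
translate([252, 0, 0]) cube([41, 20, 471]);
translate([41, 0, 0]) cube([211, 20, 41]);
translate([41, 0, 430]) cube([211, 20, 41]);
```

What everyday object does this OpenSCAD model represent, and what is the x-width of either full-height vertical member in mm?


A picture frame. The border width is 41 mm.

Four thin pieces enclosing a rectangular opening — a picture frame. The two full-height stiles are 471 mm tall; the top rail sits at z = 430 and is 41 mm tall, so the border above the opening is 471 − 430 = 41 mm, matching the stile x-width.


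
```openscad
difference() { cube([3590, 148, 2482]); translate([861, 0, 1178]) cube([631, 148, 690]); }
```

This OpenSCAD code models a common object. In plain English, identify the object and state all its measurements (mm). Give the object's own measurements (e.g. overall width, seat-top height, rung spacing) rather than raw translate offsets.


A wall 3590 mm long (x), 148 mm thick (y), 2482 mm tall, with a rectangular window opening cut through it. The opening is 631 mm wide and 690 mm tall; its sill is at z = 1178 mm and its near (−x) edge is 861 mm from the wall's −x end. The opening passes through the full wall thickness.


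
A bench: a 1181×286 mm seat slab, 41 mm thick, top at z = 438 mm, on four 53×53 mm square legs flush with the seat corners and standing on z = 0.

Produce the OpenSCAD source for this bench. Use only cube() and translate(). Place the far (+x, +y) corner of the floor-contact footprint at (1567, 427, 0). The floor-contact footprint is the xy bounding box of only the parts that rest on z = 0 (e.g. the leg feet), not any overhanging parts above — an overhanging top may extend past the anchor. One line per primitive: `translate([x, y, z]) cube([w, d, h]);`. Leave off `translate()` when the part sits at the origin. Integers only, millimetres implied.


// leg_h = 438 − 41 = 397
translate([386, 141, 397]) cube([1181, 286, 41]);
translate([386, 141, 0]) cube([53, 53, 397]);
translate([386, 374, 0]) cube([53, 53, 397]);
translate([1514, 141, 0]) cube([53, 53, 397]);
translate([1514, 374, 0]) cube([53, 53, 397]);
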